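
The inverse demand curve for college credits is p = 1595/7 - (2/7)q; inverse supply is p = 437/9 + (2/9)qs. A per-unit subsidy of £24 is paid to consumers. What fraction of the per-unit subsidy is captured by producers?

Producer share = 0.4375

Pre-subsidy: 1595/7 - (2/7)q = 437/9 + (2/9)q gives q* = 353 and p* = 127.
With the rebate, buyers effectively pay pb = ps − 24, where ps is the price sellers receive.
On the curves, pb = 1595/7 - (2/7)q and ps = 437/9 + (2/9)q; the wedge ps − pb = 24 gives 437/9 + (2/9)q − (1595/7 - (2/7)q) = 24, so q' = 400.25.
Then pb = 1595/7 − (2/7)·400.25 = 113.5 and ps = 437/9 + (2/9)·400.25 = 137.5.
Buyers' price falls by p* − pb = 127 − 113.5 = 13.5; sellers' price rises by ps − p* = 137.5 − 127 = 10.5.
So producers capture 10.5/24 = 0.4375 of each unit of subsidy.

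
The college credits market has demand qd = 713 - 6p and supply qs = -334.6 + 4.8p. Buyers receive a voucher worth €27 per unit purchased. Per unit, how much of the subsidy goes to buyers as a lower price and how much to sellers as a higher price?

Buyers gain €12 per unit; sellers gain €15 per unit

Pre-subsidy: 713 - 6p = -334.6 + 4.8p gives p* = 97, q* = 131.
With the rebate, buyers effectively pay pb = ps − 27, where ps is the price sellers receive.
Demand in terms of ps becomes qd = 713 − 6(ps − 27) = 875 - 6ps. Setting this equal to supply: 875 - 6ps = -334.6 + 4.8ps, so ps = 112.
Buyers pay pb = 112 − 27 = 85; q' = -334.6 + 4.8·112 = 203.
Buyers' price falls by p* − pb = 97 − 85 = 12; sellers' price rises by ps − p* = 112 − 97 = 15.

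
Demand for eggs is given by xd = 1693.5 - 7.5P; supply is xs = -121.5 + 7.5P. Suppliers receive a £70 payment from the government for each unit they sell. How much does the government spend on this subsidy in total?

Pre-subsidy: 1693.5 - 7.5P = -121.5 + 7.5P gives P* = 121, x* = 786.
With the subsidy, sellers receive Ps = Pb + 70 for each unit, where Pb is the price buyers pay.
Supply in terms of Pb becomes xs = -121.5 + 7.5(Pb + 70) = 403.5 + 7.5Pb. Setting this equal to demand: 1693.5 - 7.5Pb = 403.5 + 7.5Pb, so Pb = 86.
Sellers receive Ps = 86 + 70 = 156; x' = 1693.5 − 7.5·86 = 1048.5.
Government outlay = subsidy × quantity = 70 × 1048.5 = 73395.

Government cost = £73395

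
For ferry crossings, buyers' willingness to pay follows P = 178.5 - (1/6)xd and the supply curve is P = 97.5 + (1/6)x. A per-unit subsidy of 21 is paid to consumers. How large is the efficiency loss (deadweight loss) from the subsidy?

Deadweight loss = 661.5

Pre-subsidy: 178.5 - (1/6)x = 97.5 + (1/6)x gives x* = 243 and P* = 138.
With the rebate, buyers effectively pay Pb = Ps − 21, where Ps is the price sellers receive.
On the curves, Pb = 178.5 - (1/6)x and Ps = 97.5 + (1/6)x; the wedge Ps − Pb = 21 gives 97.5 + (1/6)x − (178.5 - (1/6)x) = 21, so x' = 306.
Then Pb = 178.5 − (1/6)·306 = 127.5 and Ps = 97.5 + (1/6)·306 = 148.5.
The subsidy expands output by 306 − 243 = 63 past the efficient level; on those units the gap between marginal cost and willingness to pay runs from 0 up to 21.
DWL = ½ × 21 × 63 = 661.5.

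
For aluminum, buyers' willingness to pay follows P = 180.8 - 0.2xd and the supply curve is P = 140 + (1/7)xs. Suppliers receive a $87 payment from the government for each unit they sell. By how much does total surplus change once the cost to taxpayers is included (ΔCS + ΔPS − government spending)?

Pre-subsidy: 180.8 - 0.2x = 140 + (1/7)x gives x* = 119 and P* = 157.
With the subsidy, sellers receive Ps = Pb + 87 for each unit, where Pb is the price buyers pay.
On the curves, Pb = 180.8 - 0.2x and Ps = 140 + (1/7)x; the wedge Ps − Pb = 87 gives 140 + (1/7)x − (180.8 - 0.2x) = 87, so x' = 372.75.
Then Pb = 180.8 − 0.2·372.75 = 106.25 and Ps = 140 + (1/7)·372.75 = 193.25.
ΔCS = ½(119 + 372.75)(157 − 106.25) = 12478.15625; ΔPS = ½(119 + 372.75)(193.25 − 157) = 8912.96875.
Government spending = 87 × 372.75 = 32429.25.
Net change = 12478.15625 + 8912.96875 − 32429.25 = -11038.125. The loss equals the DWL triangle ½·87·253.75.

Net change in total surplus = -$11038.125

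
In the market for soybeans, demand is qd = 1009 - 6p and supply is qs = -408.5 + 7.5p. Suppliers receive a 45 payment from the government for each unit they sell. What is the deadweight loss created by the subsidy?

Pre-subsidy: 1009 - 6p = -408.5 + 7.5p gives p* = 105, q* = 379.
With the subsidy, sellers receive ps = pb + 45 for each unit, where pb is the price buyers pay.
Supply in terms of pb becomes qs = -408.5 + 7.5(pb + 45) = -71 + 7.5pb. Setting this equal to demand: 1009 - 6pb = -71 + 7.5pb, so pb = 80.
Sellers receive ps = 80 + 45 = 125; q' = 1009 − 6·80 = 529.
The subsidy expands output by 529 − 379 = 150 past the efficient level; on those units the gap between marginal cost and willingness to pay runs from 0 up to 45.
DWL = ½ × 45 × 150 = 3375.

Deadweight loss = 3375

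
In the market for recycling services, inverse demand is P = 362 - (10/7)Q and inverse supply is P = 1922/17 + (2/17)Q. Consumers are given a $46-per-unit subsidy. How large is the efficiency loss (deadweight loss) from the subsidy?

Deadweight loss = $684.25

Pre-subsidy: 362 - (10/7)Q = 1922/17 + (2/17)Q gives Q* = 161 and P* = 132.
With the rebate, buyers effectively pay Pb = Ps − 46, where Ps is the price sellers receive.
On the curves, Pb = 362 - (10/7)Q and Ps = 1922/17 + (2/17)Q; the wedge Ps − Pb = 46 gives 1922/17 + (2/17)Q − (362 - (10/7)Q) = 46, so Q' = 190.75.
Then Pb = 362 − (10/7)·190.75 = 89.5 and Ps = 1922/17 + (2/17)·190.75 = 135.5.
The subsidy expands output by 190.75 − 161 = 29.75 past the efficient level; on those units the gap between marginal cost and willingness to pay runs from 0 up to 46.
DWL = ½ × 46 × 29.75 = 684.25.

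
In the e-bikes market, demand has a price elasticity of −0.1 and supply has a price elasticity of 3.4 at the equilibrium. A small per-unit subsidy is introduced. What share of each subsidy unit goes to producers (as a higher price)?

For a small subsidy around the equilibrium, the benefit split depends on the relative slopes, which at a point are proportional to the elasticities.
Buyer share = εs/(εs + |εd|) = 3.4/(3.4 + 0.1) = 34/35; seller share = |εd|/(εs + |εd|) = 1/35.
So producers capture 1/35 of the subsidy.

Producer share = 1/35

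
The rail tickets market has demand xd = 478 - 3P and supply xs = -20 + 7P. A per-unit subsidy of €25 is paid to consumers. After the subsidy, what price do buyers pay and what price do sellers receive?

Pre-subsidy: 478 - 3P = -20 + 7P gives P* = 49.8, x* = 328.6.
With the rebate, buyers effectively pay Pb = Ps − 25, where Ps is the price sellers receive.
Demand in terms of Ps becomes xd = 478 − 3(Ps − 25) = 553 - 3Ps. Setting this equal to supply: 553 - 3Ps = -20 + 7Ps, so Ps = 57.3.
Buyers pay Pb = 57.3 − 25 = 32.3; x' = -20 + 7·57.3 = 381.1.

Buyers pay €32.3; sellers receive €57.3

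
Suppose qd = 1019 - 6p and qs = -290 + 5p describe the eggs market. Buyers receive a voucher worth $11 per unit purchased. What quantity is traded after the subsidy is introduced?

q' = 335

Pre-subsidy: 1019 - 6p = -290 + 5p gives p* = 119, q* = 305.
With the rebate, buyers effectively pay pb = ps − 11, where ps is the price sellers receive.
Demand in terms of ps becomes qd = 1019 − 6(ps − 11) = 1085 - 6ps. Setting this equal to supply: 1085 - 6ps = -290 + 5ps, so ps = 125.
Buyers pay pb = 125 − 11 = 114; q' = -290 + 5·125 = 335.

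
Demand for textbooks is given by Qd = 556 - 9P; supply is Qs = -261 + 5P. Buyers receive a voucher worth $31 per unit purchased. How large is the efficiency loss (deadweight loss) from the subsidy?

Pre-subsidy: 556 - 9P = -261 + 5P gives P* = 817/14, Q* = 431/14.
With the rebate, buyers effectively pay Pb = Ps − 31, where Ps is the price sellers receive.
Demand in terms of Ps becomes Qd = 556 − 9(Ps − 31) = 835 - 9Ps. Setting this equal to supply: 835 - 9Ps = -261 + 5Ps, so Ps = 548/7.
Buyers pay Pb = 548/7 − 31 = 331/7; Q' = -261 + 5·(548/7) = 913/7.
The subsidy expands output by 913/7 − 431/14 = 1395/14 past the efficient level; on those units the gap between marginal cost and willingness to pay runs from 0 up to 31.
DWL = ½ × 31 × 1395/14 = 43245/28.

Deadweight loss = 43245/28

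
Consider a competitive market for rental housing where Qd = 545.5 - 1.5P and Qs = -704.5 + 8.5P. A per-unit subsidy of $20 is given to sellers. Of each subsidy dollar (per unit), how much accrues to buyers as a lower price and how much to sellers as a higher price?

Buyers gain $17 per unit; sellers gain $3 per unit

Pre-subsidy: 545.5 - 1.5P = -704.5 + 8.5P gives P* = 125, Q* = 358.
With the subsidy, sellers receive Ps = Pb + 20 for each unit, where Pb is the price buyers pay.
Supply in terms of Pb becomes Qs = -704.5 + 8.5(Pb + 20) = -534.5 + 8.5Pb. Setting this equal to demand: 545.5 - 1.5Pb = -534.5 + 8.5Pb, so Pb = 108.
Sellers receive Ps = 108 + 20 = 128; Q' = 545.5 − 1.5·108 = 383.5.
Buyers' price falls by P* − Pb = 125 − 108 = 17; sellers' price rises by Ps − P* = 128 − 125 = 3.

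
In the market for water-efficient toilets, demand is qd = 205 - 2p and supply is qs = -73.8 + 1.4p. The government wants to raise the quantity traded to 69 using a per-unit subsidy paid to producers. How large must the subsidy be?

Required subsidy s = 34 per unit

At q = 69, invert demand for the buyer price: pb = (205 − 69)/2 = 68; invert supply for the seller price: ps = (69 − (-73.8))/1.4 = 102.
The subsidy must fill the gap: s = ps − pb = 102 − 68 = 34.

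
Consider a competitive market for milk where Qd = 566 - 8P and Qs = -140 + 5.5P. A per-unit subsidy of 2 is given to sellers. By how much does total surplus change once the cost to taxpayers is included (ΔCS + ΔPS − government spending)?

Net change in total surplus = -176/27

Pre-subsidy: 566 - 8P = -140 + 5.5P gives P* = 1412/27, Q* = 3986/27.
With the subsidy, sellers receive Ps = Pb + 2 for each unit, where Pb is the price buyers pay.
Supply in terms of Pb becomes Qs = -140 + 5.5(Pb + 2) = -129 + 5.5Pb. Setting this equal to demand: 566 - 8Pb = -129 + 5.5Pb, so Pb = 1390/27.
Sellers receive Ps = 1390/27 + 2 = 1444/27; Q' = 566 − 8·(1390/27) = 4162/27.
ΔCS = ½(3986/27 + 4162/27)(1412/27 − 1390/27) = 29876/243; ΔPS = ½(3986/27 + 4162/27)(1444/27 − 1412/27) = 43456/243.
Government spending = 2 × 4162/27 = 8324/27.
Net change = 29876/243 + 43456/243 − 8324/27 = -176/27. The loss equals the DWL triangle ½·2·176/27.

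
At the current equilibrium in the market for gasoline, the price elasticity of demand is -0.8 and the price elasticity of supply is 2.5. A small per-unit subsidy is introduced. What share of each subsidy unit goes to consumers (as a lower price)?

For a small subsidy around the equilibrium, the benefit split depends on the relative slopes, which at a point are proportional to the elasticities.
Buyer share = εs/(εs + |εd|) = 2.5/(2.5 + 0.8) = 25/33; seller share = |εd|/(εs + |εd|) = 8/33.

Consumer share = 25/33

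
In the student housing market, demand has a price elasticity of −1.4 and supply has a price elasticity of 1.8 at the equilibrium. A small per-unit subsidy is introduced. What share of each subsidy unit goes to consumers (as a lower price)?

For a small subsidy around the equilibrium, the benefit split depends on the relative slopes, which at a point are proportional to the elasticities.
Buyer share = εs/(εs + |εd|) = 1.8/(1.8 + 1.4) = 0.5625; seller share = |εd|/(εs + |εd|) = 0.4375.

Consumer share = 0.5625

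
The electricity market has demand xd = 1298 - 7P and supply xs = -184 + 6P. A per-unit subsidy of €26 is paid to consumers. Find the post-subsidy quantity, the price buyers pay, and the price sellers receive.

x' = 584; buyers pay €102; sellers receive €128

Pre-subsidy: 1298 - 7P = -184 + 6P gives P* = 114, x* = 500.
With the rebate, buyers effectively pay Pb = Ps − 26, where Ps is the price sellers receive.
Demand in terms of Ps becomes xd = 1298 − 7(Ps − 26) = 1480 - 7Ps. Setting this equal to supply: 1480 - 7Ps = -184 + 6Ps, so Ps = 128.
Buyers pay Pb = 128 − 26 = 102; x' = -184 + 6·128 = 584.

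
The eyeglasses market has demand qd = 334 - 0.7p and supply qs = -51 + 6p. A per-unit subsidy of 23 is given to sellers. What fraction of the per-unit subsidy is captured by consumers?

Pre-subsidy: 334 - 0.7p = -51 + 6p gives p* = 3850/67, q* = 19683/67.
With the subsidy, sellers receive ps = pb + 23 for each unit, where pb is the price buyers pay.
Supply in terms of pb becomes qs = -51 + 6(pb + 23) = 87 + 6pb. Setting this equal to demand: 334 - 0.7pb = 87 + 6pb, so pb = 2470/67.
Sellers receive ps = 2470/67 + 23 = 4011/67; q' = 334 − 0.7·(2470/67) = 20649/67.
Buyers' price falls by p* − pb = 3850/67 − 2470/67 = 1380/67; sellers' price rises by ps − p* = 4011/67 − 3850/67 = 161/67.
So consumers capture (1380/67)/23 = 60/67 of each unit of subsidy.

Consumer share = 60/67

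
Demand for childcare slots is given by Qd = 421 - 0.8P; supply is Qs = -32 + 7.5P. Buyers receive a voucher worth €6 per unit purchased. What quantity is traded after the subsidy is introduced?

Pre-subsidy: 421 - 0.8P = -32 + 7.5P gives P* = 4530/83, Q* = 31319/83.
With the rebate, buyers effectively pay Pb = Ps − 6, where Ps is the price sellers receive.
Demand in terms of Ps becomes Qd = 421 − 0.8(Ps − 6) = 425.8 - 0.8Ps. Setting this equal to supply: 425.8 - 0.8Ps = -32 + 7.5Ps, so Ps = 4578/83.
Buyers pay Pb = 4578/83 − 6 = 4080/83; Q' = -32 + 7.5·(4578/83) = 31679/83.

Q' = 31679/83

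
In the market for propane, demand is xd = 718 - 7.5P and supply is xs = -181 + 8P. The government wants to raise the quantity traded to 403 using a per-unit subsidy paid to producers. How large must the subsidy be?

At x = 403, invert demand for the buyer price: Pb = (718 − 403)/7.5 = 42; invert supply for the seller price: Ps = (403 − (-181))/8 = 73.
The subsidy must fill the gap: s = Ps − Pb = 73 − 42 = 31.

Required subsidy s = 31 per unit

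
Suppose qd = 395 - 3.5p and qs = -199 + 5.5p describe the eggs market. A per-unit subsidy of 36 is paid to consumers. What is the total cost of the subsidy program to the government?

Government cost = 8676

Pre-subsidy: 395 - 3.5p = -199 + 5.5p gives p* = 66, q* = 164.
With the rebate, buyers effectively pay pb = ps − 36, where ps is the price sellers receive.
Demand in terms of ps becomes qd = 395 − 3.5(ps − 36) = 521 - 3.5ps. Setting this equal to supply: 521 - 3.5ps = -199 + 5.5ps, so ps = 80.
Buyers pay pb = 80 − 36 = 44; q' = -199 + 5.5·80 = 241.
Government outlay = subsidy × quantity = 36 × 241 = 8676.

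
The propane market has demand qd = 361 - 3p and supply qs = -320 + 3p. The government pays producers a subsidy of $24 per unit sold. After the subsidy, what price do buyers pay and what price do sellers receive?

Buyers pay $101.5; sellers receive $125.5

Pre-subsidy: 361 - 3p = -320 + 3p gives p* = 113.5, q* = 20.5.
With the subsidy, sellers receive ps = pb + 24 for each unit, where pb is the price buyers pay.
Supply in terms of pb becomes qs = -320 + 3(pb + 24) = -248 + 3pb. Setting this equal to demand: 361 - 3pb = -248 + 3pb, so pb = 101.5.
Sellers receive ps = 101.5 + 24 = 125.5; q' = 361 − 3·101.5 = 56.5.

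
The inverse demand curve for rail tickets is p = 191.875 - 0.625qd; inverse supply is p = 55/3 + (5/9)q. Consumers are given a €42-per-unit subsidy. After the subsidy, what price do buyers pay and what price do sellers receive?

Pre-subsidy: 191.875 - 0.625q = 55/3 + (5/9)q gives q* = 147 and p* = 100.
With the rebate, buyers effectively pay pb = ps − 42, where ps is the price sellers receive.
On the curves, pb = 191.875 - 0.625q and ps = 55/3 + (5/9)q; the wedge ps − pb = 42 gives 55/3 + (5/9)q − (191.875 - 0.625q) = 42, so q' = 15519/85.
Then pb = 191.875 − 0.625·(15519/85) = 1322/17 and ps = 55/3 + (5/9)·(15519/85) = 2036/17.

Buyers pay 1322/17; sellers receive 2036/17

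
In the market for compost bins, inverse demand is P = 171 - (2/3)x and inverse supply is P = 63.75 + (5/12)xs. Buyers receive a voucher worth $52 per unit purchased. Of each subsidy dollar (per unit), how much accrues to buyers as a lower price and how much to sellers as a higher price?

Pre-subsidy: 171 - (2/3)x = 63.75 + (5/12)x gives x* = 99 and P* = 105.
With the rebate, buyers effectively pay Pb = Ps − 52, where Ps is the price sellers receive.
On the curves, Pb = 171 - (2/3)x and Ps = 63.75 + (5/12)x; the wedge Ps − Pb = 52 gives 63.75 + (5/12)x − (171 - (2/3)x) = 52, so x' = 147.
Then Pb = 171 − (2/3)·147 = 73 and Ps = 63.75 + (5/12)·147 = 125.
Buyers' price falls by P* − Pb = 105 − 73 = 32; sellers' price rises by Ps − P* = 125 − 105 = 20.

Buyers gain $32 per unit; sellers gain $20 per unit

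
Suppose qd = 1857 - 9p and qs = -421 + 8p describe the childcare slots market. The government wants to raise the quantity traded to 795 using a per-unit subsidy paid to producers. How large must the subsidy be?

Required subsidy s = 34 per unit

At q = 795, invert demand for the buyer price: pb = (1857 − 795)/9 = 118; invert supply for the seller price: ps = (795 − (-421))/8 = 152.
The subsidy must fill the gap: s = ps − pb = 152 − 118 = 34.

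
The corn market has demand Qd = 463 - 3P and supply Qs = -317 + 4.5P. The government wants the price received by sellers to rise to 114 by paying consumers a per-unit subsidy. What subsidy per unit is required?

At a seller price of 114, quantity supplied is -317 + 4.5·114 = 196.
Buyers absorb 196 only when they pay Pb with 463 − 3·Pb = 196, i.e. Pb = 89.
s = Ps − Pb = 114 − 89 = 25.

Required subsidy s = 25 per unit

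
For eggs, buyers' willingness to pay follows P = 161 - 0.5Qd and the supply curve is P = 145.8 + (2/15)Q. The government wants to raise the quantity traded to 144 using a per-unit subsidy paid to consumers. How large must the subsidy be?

Required subsidy s = 76 per unit

At Q = 144, from the demand curve buyers pay Pb = 161 − 0.5·144 = 89; from the supply curve sellers need Ps = 145.8 + (2/15)·144 = 165.
The subsidy must fill the gap: s = Ps − Pb = 165 − 89 = 76.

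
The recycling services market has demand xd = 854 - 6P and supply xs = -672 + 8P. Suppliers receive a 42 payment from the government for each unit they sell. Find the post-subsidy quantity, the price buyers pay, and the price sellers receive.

Pre-subsidy: 854 - 6P = -672 + 8P gives P* = 109, x* = 200.
With the subsidy, sellers receive Ps = Pb + 42 for each unit, where Pb is the price buyers pay.
Supply in terms of Pb becomes xs = -672 + 8(Pb + 42) = -336 + 8Pb. Setting this equal to demand: 854 - 6Pb = -336 + 8Pb, so Pb = 85.
Sellers receive Ps = 85 + 42 = 127; x' = 854 − 6·85 = 344.

x' = 344; buyers pay 85; sellers receive 127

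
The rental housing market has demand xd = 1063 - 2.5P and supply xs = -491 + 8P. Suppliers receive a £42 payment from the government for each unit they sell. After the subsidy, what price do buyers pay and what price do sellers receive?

Buyers pay £116; sellers receive £158

Pre-subsidy: 1063 - 2.5P = -491 + 8P gives P* = 148, x* = 693.
With the subsidy, sellers receive Ps = Pb + 42 for each unit, where Pb is the price buyers pay.
Supply in terms of Pb becomes xs = -491 + 8(Pb + 42) = -155 + 8Pb. Setting this equal to demand: 1063 - 2.5Pb = -155 + 8Pb, so Pb = 116.
Sellers receive Ps = 116 + 42 = 158; x' = 1063 − 2.5·116 = 773.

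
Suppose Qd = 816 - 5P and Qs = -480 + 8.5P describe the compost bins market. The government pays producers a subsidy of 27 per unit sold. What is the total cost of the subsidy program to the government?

Pre-subsidy: 816 - 5P = -480 + 8.5P gives P* = 96, Q* = 336.
With the subsidy, sellers receive Ps = Pb + 27 for each unit, where Pb is the price buyers pay.
Supply in terms of Pb becomes Qs = -480 + 8.5(Pb + 27) = -250.5 + 8.5Pb. Setting this equal to demand: 816 - 5Pb = -250.5 + 8.5Pb, so Pb = 79.
Sellers receive Ps = 79 + 27 = 106; Q' = 816 − 5·79 = 421.
Government outlay = subsidy × quantity = 27 × 421 = 11367.

Government cost = 11367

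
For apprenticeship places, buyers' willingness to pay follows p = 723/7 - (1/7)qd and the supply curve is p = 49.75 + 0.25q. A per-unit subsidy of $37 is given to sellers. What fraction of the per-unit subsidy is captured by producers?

Producer share = 7/11

Pre-subsidy: 723/7 - (1/7)q = 49.75 + 0.25q gives q* = 1499/11 and p* = 922/11.
With the subsidy, sellers receive ps = pb + 37 for each unit, where pb is the price buyers pay.
On the curves, pb = 723/7 - (1/7)q and ps = 49.75 + 0.25q; the wedge ps − pb = 37 gives 49.75 + 0.25q − (723/7 - (1/7)q) = 37, so q' = 2535/11.
Then pb = 723/7 − (1/7)·(2535/11) = 774/11 and ps = 49.75 + 0.25·(2535/11) = 1181/11.
Buyers' price falls by p* − pb = 922/11 − 774/11 = 148/11; sellers' price rises by ps − p* = 1181/11 − 922/11 = 259/11.
So producers capture (259/11)/37 = 7/11 of each unit of subsidy.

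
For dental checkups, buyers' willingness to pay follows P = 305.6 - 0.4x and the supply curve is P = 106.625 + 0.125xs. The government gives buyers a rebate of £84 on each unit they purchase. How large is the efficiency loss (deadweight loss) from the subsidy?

Deadweight loss = £6720

Pre-subsidy: 305.6 - 0.4x = 106.625 + 0.125x gives x* = 379 and P* = 154.
With the rebate, buyers effectively pay Pb = Ps − 84, where Ps is the price sellers receive.
On the curves, Pb = 305.6 - 0.4x and Ps = 106.625 + 0.125x; the wedge Ps − Pb = 84 gives 106.625 + 0.125x − (305.6 - 0.4x) = 84, so x' = 539.
Then Pb = 305.6 − 0.4·539 = 90 and Ps = 106.625 + 0.125·539 = 174.
The subsidy expands output by 539 − 379 = 160 past the efficient level; on those units the gap between marginal cost and willingness to pay runs from 0 up to 84.
DWL = ½ × 84 × 160 = 6720.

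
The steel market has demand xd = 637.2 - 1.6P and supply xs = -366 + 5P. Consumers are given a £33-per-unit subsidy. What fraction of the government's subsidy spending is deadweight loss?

Pre-subsidy: 637.2 - 1.6P = -366 + 5P gives P* = 152, x* = 394.
With the rebate, buyers effectively pay Pb = Ps − 33, where Ps is the price sellers receive.
Demand in terms of Ps becomes xd = 637.2 − 1.6(Ps − 33) = 690 - 1.6Ps. Setting this equal to supply: 690 - 1.6Ps = -366 + 5Ps, so Ps = 160.
Buyers pay Pb = 160 − 33 = 127; x' = -366 + 5·160 = 434.
ΔCS = ½(394 + 434)(152 − 127) = 10350; ΔPS = ½(394 + 434)(160 − 152) = 3312.
Government spending = 33 × 434 = 14322.
DWL = ½ × 33 × (434 − 394) = 660; fraction = 660 / 14322 = 10/217.

DWL / government spending = 10/217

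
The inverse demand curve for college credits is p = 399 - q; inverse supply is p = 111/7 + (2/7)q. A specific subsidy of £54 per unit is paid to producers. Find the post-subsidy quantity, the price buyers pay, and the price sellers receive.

Pre-subsidy: 399 - q = 111/7 + (2/7)q gives q* = 298 and p* = 101.
With the subsidy, sellers receive ps = pb + 54 for each unit, where pb is the price buyers pay.
On the curves, pb = 399 - q and ps = 111/7 + (2/7)q; the wedge ps − pb = 54 gives 111/7 + (2/7)q − (399 - q) = 54, so q' = 340.
Then pb = 399 − 1·340 = 59 and ps = 111/7 + (2/7)·340 = 113.

q' = 340; buyers pay £59; sellers receive £113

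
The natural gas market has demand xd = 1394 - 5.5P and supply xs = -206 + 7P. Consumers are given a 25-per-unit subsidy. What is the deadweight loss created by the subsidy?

Deadweight loss = 962.5

Pre-subsidy: 1394 - 5.5P = -206 + 7P gives P* = 128, x* = 690.
With the rebate, buyers effectively pay Pb = Ps − 25, where Ps is the price sellers receive.
Demand in terms of Ps becomes xd = 1394 − 5.5(Ps − 25) = 1531.5 - 5.5Ps. Setting this equal to supply: 1531.5 - 5.5Ps = -206 + 7Ps, so Ps = 139.
Buyers pay Pb = 139 − 25 = 114; x' = -206 + 7·139 = 767.
The subsidy expands output by 767 − 690 = 77 past the efficient level; on those units the gap between marginal cost and willingness to pay runs from 0 up to 25.
DWL = ½ × 25 × 77 = 962.5.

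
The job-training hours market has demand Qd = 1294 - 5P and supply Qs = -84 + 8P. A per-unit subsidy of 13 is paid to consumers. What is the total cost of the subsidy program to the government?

Pre-subsidy: 1294 - 5P = -84 + 8P gives P* = 106, Q* = 764.
With the rebate, buyers effectively pay Pb = Ps − 13, where Ps is the price sellers receive.
Demand in terms of Ps becomes Qd = 1294 − 5(Ps − 13) = 1359 - 5Ps. Setting this equal to supply: 1359 - 5Ps = -84 + 8Ps, so Ps = 111.
Buyers pay Pb = 111 − 13 = 98; Q' = -84 + 8·111 = 804.
Government outlay = subsidy × quantity = 13 × 804 = 10452.

Government cost = 10452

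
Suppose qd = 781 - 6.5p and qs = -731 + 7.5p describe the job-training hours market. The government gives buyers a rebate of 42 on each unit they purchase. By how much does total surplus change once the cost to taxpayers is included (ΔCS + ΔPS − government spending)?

Net change in total surplus = -3071.25

Pre-subsidy: 781 - 6.5p = -731 + 7.5p gives p* = 108, q* = 79.
With the rebate, buyers effectively pay pb = ps − 42, where ps is the price sellers receive.
Demand in terms of ps becomes qd = 781 − 6.5(ps − 42) = 1054 - 6.5ps. Setting this equal to supply: 1054 - 6.5ps = -731 + 7.5ps, so ps = 127.5.
Buyers pay pb = 127.5 − 42 = 85.5; q' = -731 + 7.5·127.5 = 225.25.
ΔCS = ½(79 + 225.25)(108 − 85.5) = 3422.8125; ΔPS = ½(79 + 225.25)(127.5 − 108) = 2966.4375.
Government spending = 42 × 225.25 = 9460.5.
Net change = 3422.8125 + 2966.4375 − 9460.5 = -3071.25. The loss equals the DWL triangle ½·42·146.25.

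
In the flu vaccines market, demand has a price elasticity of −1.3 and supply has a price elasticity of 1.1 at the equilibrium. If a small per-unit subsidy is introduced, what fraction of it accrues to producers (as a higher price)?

Producer share = 13/24

For a small subsidy around the equilibrium, the benefit split depends on the relative slopes, which at a point are proportional to the elasticities.
Buyer share = εs/(εs + |εd|) = 1.1/(1.1 + 1.3) = 11/24; seller share = |εd|/(εs + |εd|) = 13/24.
So producers capture 13/24 of the subsidy.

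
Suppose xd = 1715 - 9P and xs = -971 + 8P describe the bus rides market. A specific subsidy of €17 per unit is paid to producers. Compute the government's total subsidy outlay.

Pre-subsidy: 1715 - 9P = -971 + 8P gives P* = 158, x* = 293.
With the subsidy, sellers receive Ps = Pb + 17 for each unit, where Pb is the price buyers pay.
Supply in terms of Pb becomes xs = -971 + 8(Pb + 17) = -835 + 8Pb. Setting this equal to demand: 1715 - 9Pb = -835 + 8Pb, so Pb = 150.
Sellers receive Ps = 150 + 17 = 167; x' = 1715 − 9·150 = 365.
Government outlay = subsidy × quantity = 17 × 365 = 6205.

Government cost = €6205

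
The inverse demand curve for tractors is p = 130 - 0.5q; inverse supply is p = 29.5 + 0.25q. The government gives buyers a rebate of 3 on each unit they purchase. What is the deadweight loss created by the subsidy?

Deadweight loss = 6

Pre-subsidy: 130 - 0.5q = 29.5 + 0.25q gives q* = 134 and p* = 63.
With the rebate, buyers effectively pay pb = ps − 3, where ps is the price sellers receive.
On the curves, pb = 130 - 0.5q and ps = 29.5 + 0.25q; the wedge ps − pb = 3 gives 29.5 + 0.25q − (130 - 0.5q) = 3, so q' = 138.
Then pb = 130 − 0.5·138 = 61 and ps = 29.5 + 0.25·138 = 64.
The subsidy expands output by 138 − 134 = 4 past the efficient level; on those units the gap between marginal cost and willingness to pay runs from 0 up to 3.
DWL = ½ × 3 × 4 = 6.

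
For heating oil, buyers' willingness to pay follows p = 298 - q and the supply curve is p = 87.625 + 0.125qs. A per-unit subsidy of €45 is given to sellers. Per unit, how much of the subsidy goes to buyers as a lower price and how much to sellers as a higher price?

Buyers gain €40 per unit; sellers gain €5 per unit

Pre-subsidy: 298 - q = 87.625 + 0.125q gives q* = 187 and p* = 111.
With the subsidy, sellers receive ps = pb + 45 for each unit, where pb is the price buyers pay.
On the curves, pb = 298 - q and ps = 87.625 + 0.125q; the wedge ps − pb = 45 gives 87.625 + 0.125q − (298 - q) = 45, so q' = 227.
Then pb = 298 − 1·227 = 71 and ps = 87.625 + 0.125·227 = 116.
Buyers' price falls by p* − pb = 111 − 71 = 40; sellers' price rises by ps − p* = 116 − 111 = 5.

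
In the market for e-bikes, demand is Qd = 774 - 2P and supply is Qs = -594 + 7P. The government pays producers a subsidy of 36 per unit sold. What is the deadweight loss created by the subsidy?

Pre-subsidy: 774 - 2P = -594 + 7P gives P* = 152, Q* = 470.
With the subsidy, sellers receive Ps = Pb + 36 for each unit, where Pb is the price buyers pay.
Supply in terms of Pb becomes Qs = -594 + 7(Pb + 36) = -342 + 7Pb. Setting this equal to demand: 774 - 2Pb = -342 + 7Pb, so Pb = 124.
Sellers receive Ps = 124 + 36 = 160; Q' = 774 − 2·124 = 526.
The subsidy expands output by 526 − 470 = 56 past the efficient level; on those units the gap between marginal cost and willingness to pay runs from 0 up to 36.
DWL = ½ × 36 × 56 = 1008.

Deadweight loss = 1008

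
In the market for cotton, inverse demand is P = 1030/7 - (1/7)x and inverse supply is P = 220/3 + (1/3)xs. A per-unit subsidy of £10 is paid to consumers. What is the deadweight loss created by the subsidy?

Pre-subsidy: 1030/7 - (1/7)x = 220/3 + (1/3)x gives x* = 155 and P* = 125.
With the rebate, buyers effectively pay Pb = Ps − 10, where Ps is the price sellers receive.
On the curves, Pb = 1030/7 - (1/7)x and Ps = 220/3 + (1/3)x; the wedge Ps − Pb = 10 gives 220/3 + (1/3)x − (1030/7 - (1/7)x) = 10, so x' = 176.
Then Pb = 1030/7 − (1/7)·176 = 122 and Ps = 220/3 + (1/3)·176 = 132.
The subsidy expands output by 176 − 155 = 21 past the efficient level; on those units the gap between marginal cost and willingness to pay runs from 0 up to 10.
DWL = ½ × 10 × 21 = 105.

Deadweight loss = £105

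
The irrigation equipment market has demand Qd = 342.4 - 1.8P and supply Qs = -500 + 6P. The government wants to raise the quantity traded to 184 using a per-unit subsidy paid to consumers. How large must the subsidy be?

Required subsidy s = 26 per unit

At Q = 184, invert demand for the buyer price: Pb = (342.4 − 184)/1.8 = 88; invert supply for the seller price: Ps = (184 − (-500))/6 = 114.
The subsidy must fill the gap: s = Ps − Pb = 114 − 88 = 26.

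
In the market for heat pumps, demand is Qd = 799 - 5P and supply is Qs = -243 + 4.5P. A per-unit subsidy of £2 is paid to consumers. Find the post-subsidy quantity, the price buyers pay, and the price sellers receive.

Q' = 4851/19; buyers pay 2066/19; sellers receive 2104/19

Pre-subsidy: 799 - 5P = -243 + 4.5P gives P* = 2084/19, Q* = 4761/19.
With the rebate, buyers effectively pay Pb = Ps − 2, where Ps is the price sellers receive.
Demand in terms of Ps becomes Qd = 799 − 5(Ps − 2) = 809 - 5Ps. Setting this equal to supply: 809 - 5Ps = -243 + 4.5Ps, so Ps = 2104/19.
Buyers pay Pb = 2104/19 − 2 = 2066/19; Q' = -243 + 4.5·(2104/19) = 4851/19.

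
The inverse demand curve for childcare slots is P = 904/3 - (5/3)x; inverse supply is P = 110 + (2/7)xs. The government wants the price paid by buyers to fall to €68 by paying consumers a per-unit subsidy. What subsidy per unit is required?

Required subsidy s = €82 per unit

At a buyer price of 68, quantity demanded is 180.8 − 0.6·68 = 140.
Sellers supply 140 only when they receive Ps = 110 + (2/7)·140 = 150.
s = Ps − Pb = 150 − 68 = 82.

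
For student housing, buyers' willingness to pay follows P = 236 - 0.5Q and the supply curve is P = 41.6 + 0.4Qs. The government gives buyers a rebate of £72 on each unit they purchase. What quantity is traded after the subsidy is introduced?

Pre-subsidy: 236 - 0.5Q = 41.6 + 0.4Q gives Q* = 216 and P* = 128.
With the rebate, buyers effectively pay Pb = Ps − 72, where Ps is the price sellers receive.
On the curves, Pb = 236 - 0.5Q and Ps = 41.6 + 0.4Q; the wedge Ps − Pb = 72 gives 41.6 + 0.4Q − (236 - 0.5Q) = 72, so Q' = 296.
Then Pb = 236 − 0.5·296 = 88 and Ps = 41.6 + 0.4·296 = 160.

Q' = 296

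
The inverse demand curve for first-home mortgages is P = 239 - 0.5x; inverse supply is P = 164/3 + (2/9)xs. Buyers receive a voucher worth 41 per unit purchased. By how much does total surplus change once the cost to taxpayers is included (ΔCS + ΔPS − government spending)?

Net change in total surplus = -15129/13

Pre-subsidy: 239 - 0.5x = 164/3 + (2/9)x gives x* = 3318/13 and P* = 1448/13.
With the rebate, buyers effectively pay Pb = Ps − 41, where Ps is the price sellers receive.
On the curves, Pb = 239 - 0.5x and Ps = 164/3 + (2/9)x; the wedge Ps − Pb = 41 gives 164/3 + (2/9)x − (239 - 0.5x) = 41, so x' = 312.
Then Pb = 239 − 0.5·312 = 83 and Ps = 164/3 + (2/9)·312 = 124.
ΔCS = ½(3318/13 + 312)(1448/13 − 83) = 1360503/169; ΔPS = ½(3318/13 + 312)(124 − 1448/13) = 604668/169.
Government spending = 41 × 312 = 12792.
Net change = 1360503/169 + 604668/169 − 12792 = -15129/13. The loss equals the DWL triangle ½·41·738/13.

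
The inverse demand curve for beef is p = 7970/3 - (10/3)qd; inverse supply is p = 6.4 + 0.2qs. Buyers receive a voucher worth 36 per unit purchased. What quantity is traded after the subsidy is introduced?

q' = 40294/53

Pre-subsidy: 7970/3 - (10/3)q = 6.4 + 0.2q gives q* = 39754/53 and p* = 8290/53.
With the rebate, buyers effectively pay pb = ps − 36, where ps is the price sellers receive.
On the curves, pb = 7970/3 - (10/3)q and ps = 6.4 + 0.2q; the wedge ps − pb = 36 gives 6.4 + 0.2q − (7970/3 - (10/3)q) = 36, so q' = 40294/53.
Then pb = 7970/3 − (10/3)·(40294/53) = 6490/53 and ps = 6.4 + 0.2·(40294/53) = 8398/53.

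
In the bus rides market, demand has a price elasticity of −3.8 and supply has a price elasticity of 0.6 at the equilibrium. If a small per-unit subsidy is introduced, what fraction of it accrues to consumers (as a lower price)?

For a small subsidy around the equilibrium, the benefit split depends on the relative slopes, which at a point are proportional to the elasticities.
Buyer share = εs/(εs + |εd|) = 0.6/(0.6 + 3.8) = 3/22; seller share = |εd|/(εs + |εd|) = 19/22.

Consumer share = 3/22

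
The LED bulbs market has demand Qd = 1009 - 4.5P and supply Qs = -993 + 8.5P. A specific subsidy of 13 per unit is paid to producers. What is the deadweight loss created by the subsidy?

Pre-subsidy: 1009 - 4.5P = -993 + 8.5P gives P* = 154, Q* = 316.
With the subsidy, sellers receive Ps = Pb + 13 for each unit, where Pb is the price buyers pay.
Supply in terms of Pb becomes Qs = -993 + 8.5(Pb + 13) = -882.5 + 8.5Pb. Setting this equal to demand: 1009 - 4.5Pb = -882.5 + 8.5Pb, so Pb = 145.5.
Sellers receive Ps = 145.5 + 13 = 158.5; Q' = 1009 − 4.5·145.5 = 354.25.
The subsidy expands output by 354.25 − 316 = 38.25 past the efficient level; on those units the gap between marginal cost and willingness to pay runs from 0 up to 13.
DWL = ½ × 13 × 38.25 = 248.625.

Deadweight loss = 248.625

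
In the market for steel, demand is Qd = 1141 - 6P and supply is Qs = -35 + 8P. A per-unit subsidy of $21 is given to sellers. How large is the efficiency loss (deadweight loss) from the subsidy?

Pre-subsidy: 1141 - 6P = -35 + 8P gives P* = 84, Q* = 637.
With the subsidy, sellers receive Ps = Pb + 21 for each unit, where Pb is the price buyers pay.
Supply in terms of Pb becomes Qs = -35 + 8(Pb + 21) = 133 + 8Pb. Setting this equal to demand: 1141 - 6Pb = 133 + 8Pb, so Pb = 72.
Sellers receive Ps = 72 + 21 = 93; Q' = 1141 − 6·72 = 709.
The subsidy expands output by 709 − 637 = 72 past the efficient level; on those units the gap between marginal cost and willingness to pay runs from 0 up to 21.
DWL = ½ × 21 × 72 = 756.

Deadweight loss = $756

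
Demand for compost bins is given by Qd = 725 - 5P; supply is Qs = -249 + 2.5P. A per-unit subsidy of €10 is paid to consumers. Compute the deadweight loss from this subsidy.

Deadweight loss = 250/3

Pre-subsidy: 725 - 5P = -249 + 2.5P gives P* = 1948/15, Q* = 227/3.
With the rebate, buyers effectively pay Pb = Ps − 10, where Ps is the price sellers receive.
Demand in terms of Ps becomes Qd = 725 − 5(Ps − 10) = 775 - 5Ps. Setting this equal to supply: 775 - 5Ps = -249 + 2.5Ps, so Ps = 2048/15.
Buyers pay Pb = 2048/15 − 10 = 1898/15; Q' = -249 + 2.5·(2048/15) = 277/3.
The subsidy expands output by 277/3 − 227/3 = 50/3 past the efficient level; on those units the gap between marginal cost and willingness to pay runs from 0 up to 10.
DWL = ½ × 10 × 50/3 = 250/3.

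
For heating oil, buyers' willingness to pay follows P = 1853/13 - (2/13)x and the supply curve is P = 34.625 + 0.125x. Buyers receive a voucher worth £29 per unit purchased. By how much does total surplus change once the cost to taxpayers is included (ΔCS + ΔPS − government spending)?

Pre-subsidy: 1853/13 - (2/13)x = 34.625 + 0.125x gives x* = 387 and P* = 83.
With the rebate, buyers effectively pay Pb = Ps − 29, where Ps is the price sellers receive.
On the curves, Pb = 1853/13 - (2/13)x and Ps = 34.625 + 0.125x; the wedge Ps − Pb = 29 gives 34.625 + 0.125x − (1853/13 - (2/13)x) = 29, so x' = 491.
Then Pb = 1853/13 − (2/13)·491 = 67 and Ps = 34.625 + 0.125·491 = 96.
ΔCS = ½(387 + 491)(83 − 67) = 7024; ΔPS = ½(387 + 491)(96 − 83) = 5707.
Government spending = 29 × 491 = 14239.
Net change = 7024 + 5707 − 14239 = -1508. The loss equals the DWL triangle ½·29·104.

Net change in total surplus = -£1508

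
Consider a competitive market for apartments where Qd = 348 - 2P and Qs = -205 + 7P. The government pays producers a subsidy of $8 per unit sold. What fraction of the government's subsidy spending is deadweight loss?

DWL / government spending = 28/1069

Pre-subsidy: 348 - 2P = -205 + 7P gives P* = 553/9, Q* = 2026/9.
With the subsidy, sellers receive Ps = Pb + 8 for each unit, where Pb is the price buyers pay.
Supply in terms of Pb becomes Qs = -205 + 7(Pb + 8) = -149 + 7Pb. Setting this equal to demand: 348 - 2Pb = -149 + 7Pb, so Pb = 497/9.
Sellers receive Ps = 497/9 + 8 = 569/9; Q' = 348 − 2·(497/9) = 2138/9.
ΔCS = ½(2026/9 + 2138/9)(553/9 − 497/9) = 38864/27; ΔPS = ½(2026/9 + 2138/9)(569/9 − 553/9) = 11104/27.
Government spending = 8 × 2138/9 = 17104/9.
DWL = ½ × 8 × (2138/9 − 2026/9) = 448/9; fraction = (448/9) / (17104/9) = 28/1069.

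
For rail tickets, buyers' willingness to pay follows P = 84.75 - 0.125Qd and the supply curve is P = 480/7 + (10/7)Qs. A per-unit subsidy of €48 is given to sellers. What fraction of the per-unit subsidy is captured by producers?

Producer share = 80/87

Pre-subsidy: 84.75 - 0.125Q = 480/7 + (10/7)Q gives Q* = 302/29 and P* = 2420/29.
With the subsidy, sellers receive Ps = Pb + 48 for each unit, where Pb is the price buyers pay.
On the curves, Pb = 84.75 - 0.125Q and Ps = 480/7 + (10/7)Q; the wedge Ps − Pb = 48 gives 480/7 + (10/7)Q − (84.75 - 0.125Q) = 48, so Q' = 1198/29.
Then Pb = 84.75 − 0.125·(1198/29) = 2308/29 and Ps = 480/7 + (10/7)·(1198/29) = 3700/29.
Buyers' price falls by P* − Pb = 2420/29 − 2308/29 = 112/29; sellers' price rises by Ps − P* = 3700/29 − 2420/29 = 1280/29.
So producers capture (1280/29)/48 = 80/87 of each unit of subsidy.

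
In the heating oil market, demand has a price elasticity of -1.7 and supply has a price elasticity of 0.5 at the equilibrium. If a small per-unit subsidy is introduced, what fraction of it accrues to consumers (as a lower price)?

For a small subsidy around the equilibrium, the benefit split depends on the relative slopes, which at a point are proportional to the elasticities.
Buyer share = εs/(εs + |εd|) = 0.5/(0.5 + 1.7) = 5/22; seller share = |εd|/(εs + |εd|) = 17/22.

Consumer share = 5/22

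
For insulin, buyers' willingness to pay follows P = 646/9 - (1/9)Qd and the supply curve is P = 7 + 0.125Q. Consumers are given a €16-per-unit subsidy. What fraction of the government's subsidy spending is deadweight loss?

DWL / government spending = 72/727

Pre-subsidy: 646/9 - (1/9)Q = 7 + 0.125Q gives Q* = 4664/17 and P* = 702/17.
With the rebate, buyers effectively pay Pb = Ps − 16, where Ps is the price sellers receive.
On the curves, Pb = 646/9 - (1/9)Q and Ps = 7 + 0.125Q; the wedge Ps − Pb = 16 gives 7 + 0.125Q − (646/9 - (1/9)Q) = 16, so Q' = 5816/17.
Then Pb = 646/9 − (1/9)·(5816/17) = 574/17 and Ps = 7 + 0.125·(5816/17) = 846/17.
ΔCS = ½(4664/17 + 5816/17)(702/17 − 574/17) = 670720/289; ΔPS = ½(4664/17 + 5816/17)(846/17 − 702/17) = 754560/289.
Government spending = 16 × 5816/17 = 93056/17.
DWL = ½ × 16 × (5816/17 − 4664/17) = 9216/17; fraction = (9216/17) / (93056/17) = 72/727.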